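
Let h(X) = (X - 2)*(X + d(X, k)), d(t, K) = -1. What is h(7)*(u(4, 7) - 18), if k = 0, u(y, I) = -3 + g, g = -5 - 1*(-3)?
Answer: -690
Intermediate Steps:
g = -2 (g = -5 + 3 = -2)
u(y, I) = -5 (u(y, I) = -3 - 2 = -5)
h(X) = (-1 + X)*(-2 + X) (h(X) = (X - 2)*(X - 1) = (-2 + X)*(-1 + X) = (-1 + X)*(-2 + X))
h(7)*(u(4, 7) - 18) = (2 + 7² - 3*7)*(-5 - 18) = (2 + 49 - 21)*(-23) = 30*(-23) = -690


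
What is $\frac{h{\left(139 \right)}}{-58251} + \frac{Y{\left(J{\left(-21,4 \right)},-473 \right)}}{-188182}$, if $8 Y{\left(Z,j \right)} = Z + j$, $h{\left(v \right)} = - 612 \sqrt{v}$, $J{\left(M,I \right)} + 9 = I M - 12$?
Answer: $\frac{289}{752728} + \frac{204 \sqrt{139}}{19417} \approx 0.12425$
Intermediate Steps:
$J{\left(M,I \right)} = -21 + I M$ ($J{\left(M,I \right)} = -9 + \left(I M - 12\right) = -9 + \left(-12 + I M\right) = -21 + I M$)
$Y{\left(Z,j \right)} = \frac{Z}{8} + \frac{j}{8}$ ($Y{\left(Z,j \right)} = \frac{Z + j}{8} = \frac{Z}{8} + \frac{j}{8}$)
$\frac{h{\left(139 \right)}}{-58251} + \frac{Y{\left(J{\left(-21,4 \right)},-473 \right)}}{-188182} = \frac{\left(-612\right) \sqrt{139}}{-58251} + \frac{\frac{-21 + 4 \left(-21\right)}{8} + \frac{1}{8} \left(-473\right)}{-188182} = - 612 \sqrt{139} \left(- \frac{1}{58251}\right) + \left(\frac{-21 - 84}{8} - \frac{473}{8}\right) \left(- \frac{1}{188182}\right) = \frac{204 \sqrt{139}}{19417} + \left(\frac{1}{8} \left(-105\right) - \frac{473}{8}\right) \left(- \frac{1}{188182}\right) = \frac{204 \sqrt{139}}{19417} + \left(- \frac{105}{8} - \frac{473}{8}\right) \left(- \frac{1}{188182}\right) = \frac{204 \sqrt{139}}{19417} - - \frac{289}{752728} = \frac{204 \sqrt{139}}{19417} + \frac{289}{752728} = \frac{289}{752728} + \frac{204 \sqrt{139}}{19417}$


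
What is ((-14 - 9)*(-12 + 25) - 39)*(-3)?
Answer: 1014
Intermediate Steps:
((-14 - 9)*(-12 + 25) - 39)*(-3) = (-23*13 - 39)*(-3) = (-299 - 39)*(-3) = -338*(-3) = 1014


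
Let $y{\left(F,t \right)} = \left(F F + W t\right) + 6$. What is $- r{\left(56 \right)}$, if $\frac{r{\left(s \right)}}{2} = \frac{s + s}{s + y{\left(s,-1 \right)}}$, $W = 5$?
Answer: $- \frac{224}{3193} \approx -0.070153$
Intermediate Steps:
$y{\left(F,t \right)} = 6 + F^{2} + 5 t$ ($y{\left(F,t \right)} = \left(F F + 5 t\right) + 6 = \left(F^{2} + 5 t\right) + 6 = 6 + F^{2} + 5 t$)
$r{\left(s \right)} = \frac{4 s}{1 + s + s^{2}}$ ($r{\left(s \right)} = 2 \frac{s + s}{s + \left(6 + s^{2} + 5 \left(-1\right)\right)} = 2 \frac{2 s}{s + \left(6 + s^{2} - 5\right)} = 2 \frac{2 s}{s + \left(1 + s^{2}\right)} = 2 \frac{2 s}{1 + s + s^{2}} = \frac{4 s}{1 + s + s^{2}}$)
$- r{\left(56 \right)} = - \frac{4 \cdot 56}{1 + 56 + 56^{2}} = - \frac{4 \cdot 56}{1 + 56 + 3136} = - \frac{4 \cdot 56}{3193} = \left(-1\right) \frac{224}{3193} = - \frac{224}{3193}$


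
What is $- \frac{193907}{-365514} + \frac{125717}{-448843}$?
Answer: $\frac{41082476063}{164058400302} \approx 0.25041$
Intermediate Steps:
$- \frac{193907}{-365514} + \frac{125717}{-448843} = \left(-193907\right) \left(- \frac{1}{365514}\right) + 125717 \left(- \frac{1}{448843}\right) = \frac{193907}{365514} - \frac{125717}{448843} = \frac{41082476063}{164058400302}$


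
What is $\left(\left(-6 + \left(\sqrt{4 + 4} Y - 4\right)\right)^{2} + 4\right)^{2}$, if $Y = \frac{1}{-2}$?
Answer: $12036 + 4240 \sqrt{2} \approx 18032.0$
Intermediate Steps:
$Y = - \frac{1}{2} \approx -0.5$
$\left(\left(-6 + \left(\sqrt{4 + 4} Y - 4\right)\right)^{2} + 4\right)^{2} = \left(\left(-6 - \left(4 - \sqrt{4 + 4} \left(- \frac{1}{2}\right)\right)\right)^{2} + 4\right)^{2} = \left(\left(-6 - \left(4 - \sqrt{8} \left(- \frac{1}{2}\right)\right)\right)^{2} + 4\right)^{2} = \left(\left(-6 - \left(4 - 2 \sqrt{2} \left(- \frac{1}{2}\right)\right)\right)^{2} + 4\right)^{2} = \left(\left(-6 - \left(4 + \sqrt{2}\right)\right)^{2} + 4\right)^{2} = \left(\left(-10 - \sqrt{2}\right)^{2} + 4\right)^{2} = \left(4 + \left(-10 - \sqrt{2}\right)^{2}\right)^{2}$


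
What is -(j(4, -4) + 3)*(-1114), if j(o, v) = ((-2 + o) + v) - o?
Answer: -3342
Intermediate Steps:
j(o, v) = -2 + v (j(o, v) = (-2 + o + v) - o = -2 + v)
-(j(4, -4) + 3)*(-1114) = -((-2 - 4) + 3)*(-1114) = -(-6 + 3)*(-1114) = -1*(-3)*(-1114) = 3*(-1114) = -3342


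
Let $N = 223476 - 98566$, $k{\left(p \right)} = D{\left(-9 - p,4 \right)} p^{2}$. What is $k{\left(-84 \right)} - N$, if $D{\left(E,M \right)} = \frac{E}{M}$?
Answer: $7390$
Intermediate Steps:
$k{\left(p \right)} = p^{2} \left(- \frac{9}{4} - \frac{p}{4}\right)$ ($k{\left(p \right)} = \frac{-9 - p}{4} p^{2} = \left(-9 - p\right) \frac{1}{4} p^{2} = \left(- \frac{9}{4} - \frac{p}{4}\right) p^{2} = p^{2} \left(- \frac{9}{4} - \frac{p}{4}\right)$)
$N = 124910$ ($N = 223476 - 98566 = 124910$)
$k{\left(-84 \right)} - N = \frac{\left(-84\right)^{2} \left(-9 - -84\right)}{4} - 124910 = \frac{1}{4} \cdot 7056 \left(-9 + 84\right) - 124910 = \frac{1}{4} \cdot 7056 \cdot 75 - 124910 = 132300 - 124910 = 7390$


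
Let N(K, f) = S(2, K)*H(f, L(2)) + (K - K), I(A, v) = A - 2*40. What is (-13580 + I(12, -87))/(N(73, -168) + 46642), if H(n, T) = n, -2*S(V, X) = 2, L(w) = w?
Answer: -6824/23405 ≈ -0.29156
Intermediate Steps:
S(V, X) = -1 (S(V, X) = -½*2 = -1)
I(A, v) = -80 + A (I(A, v) = A - 80 = -80 + A)
N(K, f) = -f (N(K, f) = -f + (K - K) = -f + 0 = -f)
(-13580 + I(12, -87))/(N(73, -168) + 46642) = (-13580 + (-80 + 12))/(-1*(-168) + 46642) = (-13580 - 68)/(168 + 46642) = -13648/46810 = -13648*1/46810 = -6824/23405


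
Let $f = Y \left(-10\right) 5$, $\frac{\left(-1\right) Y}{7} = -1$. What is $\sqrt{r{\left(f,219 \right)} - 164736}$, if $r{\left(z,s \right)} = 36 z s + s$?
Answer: $i \sqrt{2923917} \approx 1709.9 i$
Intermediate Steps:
$Y = 7$ ($Y = \left(-7\right) \left(-1\right) = 7$)
$f = -350$ ($f = 7 \left(-10\right) 5 = \left(-70\right) 5 = -350$)
$r{\left(z,s \right)} = s + 36 s z$ ($r{\left(z,s \right)} = 36 s z + s = s + 36 s z$)
$\sqrt{r{\left(f,219 \right)} - 164736} = \sqrt{219 \left(1 + 36 \left(-350\right)\right) - 164736} = \sqrt{219 \left(1 - 12600\right) - 164736} = \sqrt{219 \left(-12599\right) - 164736} = \sqrt{-2759181 - 164736} = \sqrt{-2923917} = i \sqrt{2923917}$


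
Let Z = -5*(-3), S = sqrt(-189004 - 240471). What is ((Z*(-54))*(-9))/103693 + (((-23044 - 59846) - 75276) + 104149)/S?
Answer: 7290/103693 + 54017*I*sqrt(17179)/85895 ≈ 0.070304 + 82.426*I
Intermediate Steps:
S = 5*I*sqrt(17179) (S = sqrt(-429475) = 5*I*sqrt(17179) ≈ 655.34*I)
Z = 15
((Z*(-54))*(-9))/103693 + (((-23044 - 59846) - 75276) + 104149)/S = ((15*(-54))*(-9))/103693 + (((-23044 - 59846) - 75276) + 104149)/((5*I*sqrt(17179))) = -810*(-9)*(1/103693) + ((-82890 - 75276) + 104149)*(-I*sqrt(17179)/85895) = 7290*(1/103693) + (-158166 + 104149)*(-I*sqrt(17179)/85895) = 7290/103693 - (-54017)*I*sqrt(17179)/85895 = 7290/103693 + 54017*I*sqrt(17179)/85895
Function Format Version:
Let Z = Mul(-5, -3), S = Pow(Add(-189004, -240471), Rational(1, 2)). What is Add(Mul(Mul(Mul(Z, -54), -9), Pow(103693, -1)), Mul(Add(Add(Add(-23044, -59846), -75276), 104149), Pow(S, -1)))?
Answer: Add(Rational(7290, 103693), Mul(Rational(54017, 85895), I, Pow(17179, Rational(1, 2)))) ≈ Add(0.070304, Mul(82.426, I))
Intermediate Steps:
S = Mul(5, I, Pow(17179, Rational(1, 2))) (S = Pow(-429475, Rational(1, 2)) = Mul(5, I, Pow(17179, Rational(1, 2))) ≈ Mul(655.34, I))
Z = 15
Add(Mul(Mul(Mul(Z, -54), -9), Pow(103693, -1)), Mul(Add(Add(Add(-23044, -59846), -75276), 104149), Pow(S, -1))) = Add(Mul(Mul(Mul(15, -54), -9), Pow(103693, -1)), Mul(Add(Add(Add(-23044, -59846), -75276), 104149), Pow(Mul(5, I, Pow(17179, Rational(1, 2))), -1))) = Add(Mul(Mul(-810, -9), Rational(1, 103693)), Mul(Add(Add(-82890, -75276), 104149), Mul(Rational(-1, 85895), I, Pow(17179, Rational(1, 2))))) = Add(Mul(7290, Rational(1, 103693)), Mul(Add(-158166, 104149), Mul(Rational(-1, 85895), I, Pow(17179, Rational(1, 2))))) = Add(Rational(7290, 103693), Mul(-54017, Mul(Rational(-1, 85895), I, Pow(17179, Rational(1, 2))))) = Add(Rational(7290, 103693), Mul(Rational(54017, 85895), I, Pow(17179, Rational(1, 2))))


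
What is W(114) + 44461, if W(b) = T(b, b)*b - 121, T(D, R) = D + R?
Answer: 70332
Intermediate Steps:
W(b) = -121 + 2*b² (W(b) = (b + b)*b - 121 = (2*b)*b - 121 = 2*b² - 121 = -121 + 2*b²)
W(114) + 44461 = (-121 + 2*114²) + 44461 = (-121 + 2*12996) + 44461 = (-121 + 25992) + 44461 = 25871 + 44461 = 70332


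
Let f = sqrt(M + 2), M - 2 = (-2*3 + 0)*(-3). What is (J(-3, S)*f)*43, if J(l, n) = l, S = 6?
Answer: -129*sqrt(22) ≈ -605.06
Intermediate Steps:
M = 20 (M = 2 + (-2*3 + 0)*(-3) = 2 + (-6 + 0)*(-3) = 2 - 6*(-3) = 2 + 18 = 20)
f = sqrt(22) (f = sqrt(20 + 2) = sqrt(22) ≈ 4.6904)
(J(-3, S)*f)*43 = -3*sqrt(22)*43 = -129*sqrt(22)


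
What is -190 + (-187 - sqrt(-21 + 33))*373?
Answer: -69941 - 746*sqrt(3) ≈ -71233.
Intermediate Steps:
-190 + (-187 - sqrt(-21 + 33))*373 = -190 + (-187 - sqrt(12))*373 = -190 + (-187 - 2*sqrt(3))*373 = -190 + (-69751 - 746*sqrt(3)) = -69941 - 746*sqrt(3)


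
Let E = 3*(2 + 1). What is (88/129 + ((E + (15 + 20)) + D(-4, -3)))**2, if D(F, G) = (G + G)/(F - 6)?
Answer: 853048849/416025 ≈ 2050.5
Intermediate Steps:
D(F, G) = 2*G/(-6 + F) (D(F, G) = (2*G)/(-6 + F) = 2*G/(-6 + F))
E = 9 (E = 3*3 = 9)
(88/129 + ((E + (15 + 20)) + D(-4, -3)))**2 = (88/129 + ((9 + (15 + 20)) + 2*(-3)/(-6 - 4)))**2 = (88*(1/129) + ((9 + 35) + 2*(-3)/(-10)))**2 = (88/129 + (44 + 2*(-3)*(-1/10)))**2 = (88/129 + (44 + 3/5))**2 = (88/129 + 223/5)**2 = (29207/645)**2 = 853048849/416025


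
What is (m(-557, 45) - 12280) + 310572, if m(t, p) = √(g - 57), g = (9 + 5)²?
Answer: 298292 + √139 ≈ 2.9830e+5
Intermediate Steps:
g = 196 (g = 14² = 196)
m(t, p) = √139 (m(t, p) = √(196 - 57) = √139)
(m(-557, 45) - 12280) + 310572 = (√139 - 12280) + 310572 = (-12280 + √139) + 310572 = 298292 + √139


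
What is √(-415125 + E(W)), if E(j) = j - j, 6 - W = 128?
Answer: 45*I*√205 ≈ 644.3*I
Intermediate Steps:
W = -122 (W = 6 - 1*128 = 6 - 128 = -122)
E(j) = 0
√(-415125 + E(W)) = √(-415125 + 0) = √(-415125) = 45*I*√205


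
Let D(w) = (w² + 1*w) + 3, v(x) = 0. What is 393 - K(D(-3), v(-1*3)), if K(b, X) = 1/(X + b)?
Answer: 3536/9 ≈ 392.89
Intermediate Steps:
D(w) = 3 + w + w² (D(w) = (w² + w) + 3 = (w + w²) + 3 = 3 + w + w²)
393 - K(D(-3), v(-1*3)) = 393 - 1/(0 + (3 - 3 + (-3)²)) = 393 - 1/(0 + (3 - 3 + 9)) = 393 - 1/(0 + 9) = 393 - 1/9 = 393 - 1*⅑ = 393 - ⅑ = 3536/9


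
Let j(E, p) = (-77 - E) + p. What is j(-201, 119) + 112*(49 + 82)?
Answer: 14915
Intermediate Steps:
j(E, p) = -77 + p - E
j(-201, 119) + 112*(49 + 82) = (-77 + 119 - 1*(-201)) + 112*(49 + 82) = (-77 + 119 + 201) + 112*131 = 243 + 14672 = 14915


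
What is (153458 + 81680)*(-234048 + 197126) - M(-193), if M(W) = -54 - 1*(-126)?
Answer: -8681765308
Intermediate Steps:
M(W) = 72 (M(W) = -54 + 126 = 72)
(153458 + 81680)*(-234048 + 197126) - M(-193) = (153458 + 81680)*(-234048 + 197126) - 1*72 = 235138*(-36922) - 72 = -8681765236 - 72 = -8681765308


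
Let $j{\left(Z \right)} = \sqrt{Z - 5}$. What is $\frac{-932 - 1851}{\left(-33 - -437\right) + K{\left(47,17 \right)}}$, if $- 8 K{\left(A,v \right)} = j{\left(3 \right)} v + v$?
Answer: $- \frac{71578760}{10336803} - \frac{378488 i \sqrt{2}}{10336803} \approx -6.9247 - 0.051782 i$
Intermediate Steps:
$j{\left(Z \right)} = \sqrt{-5 + Z}$
$K{\left(A,v \right)} = - \frac{v}{8} - \frac{i v \sqrt{2}}{8}$ ($K{\left(A,v \right)} = - \frac{\sqrt{-5 + 3} v + v}{8} = - \frac{\sqrt{-2} v + v}{8} = - \frac{i \sqrt{2} v + v}{8} = - \frac{i v \sqrt{2} + v}{8} = - \frac{v + i v \sqrt{2}}{8} = - \frac{v}{8} - \frac{i v \sqrt{2}}{8}$)
$\frac{-932 - 1851}{\left(-33 - -437\right) + K{\left(47,17 \right)}} = \frac{-932 - 1851}{\left(-33 - -437\right) - \frac{17 \left(1 + i \sqrt{2}\right)}{8}} = - \frac{2783}{\left(-33 + 437\right) - \left(\frac{17}{8} + \frac{17 i \sqrt{2}}{8}\right)} = - \frac{2783}{404 - \left(\frac{17}{8} + \frac{17 i \sqrt{2}}{8}\right)} = - \frac{2783}{\frac{3215}{8} - \frac{17 i \sqrt{2}}{8}}$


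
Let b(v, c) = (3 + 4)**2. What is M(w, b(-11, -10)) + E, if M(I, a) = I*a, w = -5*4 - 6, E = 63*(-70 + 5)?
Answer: -5369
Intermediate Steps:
b(v, c) = 49 (b(v, c) = 7**2 = 49)
E = -4095 (E = 63*(-65) = -4095)
w = -26 (w = -20 - 6 = -26)
M(w, b(-11, -10)) + E = -26*49 - 4095 = -1274 - 4095 = -5369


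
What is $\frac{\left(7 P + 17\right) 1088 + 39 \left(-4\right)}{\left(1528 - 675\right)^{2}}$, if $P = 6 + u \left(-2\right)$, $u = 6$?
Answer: $- \frac{27356}{727609} \approx -0.037597$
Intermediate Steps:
$P = -6$ ($P = 6 + 6 \left(-2\right) = 6 - 12 = -6$)
$\frac{\left(7 P + 17\right) 1088 + 39 \left(-4\right)}{\left(1528 - 675\right)^{2}} = \frac{\left(7 \left(-6\right) + 17\right) 1088 + 39 \left(-4\right)}{\left(1528 - 675\right)^{2}} = \frac{\left(-42 + 17\right) 1088 - 156}{853^{2}} = \frac{\left(-25\right) 1088 - 156}{727609} = \left(-27200 - 156\right) \frac{1}{727609} = \left(-27356\right) \frac{1}{727609} = - \frac{27356}{727609}$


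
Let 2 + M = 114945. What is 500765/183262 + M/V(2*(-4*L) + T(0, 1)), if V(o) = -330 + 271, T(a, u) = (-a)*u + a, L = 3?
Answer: -21035138931/10812458 ≈ -1945.5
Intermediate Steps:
T(a, u) = a - a*u (T(a, u) = -a*u + a = a - a*u)
M = 114943 (M = -2 + 114945 = 114943)
V(o) = -59
500765/183262 + M/V(2*(-4*L) + T(0, 1)) = 500765/183262 + 114943/(-59) = 500765*(1/183262) + 114943*(-1/59) = 500765/183262 - 114943/59 = -21035138931/10812458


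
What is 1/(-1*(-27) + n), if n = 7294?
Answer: 1/7321 ≈ 0.00013659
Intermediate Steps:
1/(-1*(-27) + n) = 1/(-1*(-27) + 7294) = 1/(27 + 7294) = 1/7321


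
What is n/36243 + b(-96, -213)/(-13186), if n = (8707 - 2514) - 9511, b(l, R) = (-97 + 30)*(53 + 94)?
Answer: 104402053/159300066 ≈ 0.65538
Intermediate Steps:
b(l, R) = -9849 (b(l, R) = -67*147 = -9849)
n = -3318 (n = 6193 - 9511 = -3318)
n/36243 + b(-96, -213)/(-13186) = -3318/36243 - 9849/(-13186) = -3318*1/36243 - 9849*(-1/13186) = -1106/12081 + 9849/13186 = 104402053/159300066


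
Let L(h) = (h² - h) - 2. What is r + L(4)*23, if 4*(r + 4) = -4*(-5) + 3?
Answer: 927/4 ≈ 231.75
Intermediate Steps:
L(h) = -2 + h² - h
r = 7/4 (r = -4 + (-4*(-5) + 3)/4 = -4 + (20 + 3)/4 = -4 + (¼)*23 = -4 + 23/4 = 7/4 ≈ 1.7500)
r + L(4)*23 = 7/4 + (-2 + 4² - 1*4)*23 = 7/4 + (-2 + 16 - 4)*23 = 7/4 + 10*23 = 7/4 + 230 = 927/4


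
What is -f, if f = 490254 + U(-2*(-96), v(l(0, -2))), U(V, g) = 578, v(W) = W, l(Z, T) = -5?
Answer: -490832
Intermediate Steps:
f = 490832 (f = 490254 + 578 = 490832)
-f = -1*490832 = -490832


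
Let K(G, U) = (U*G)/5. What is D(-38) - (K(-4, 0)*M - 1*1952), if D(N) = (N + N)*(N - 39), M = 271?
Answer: 7804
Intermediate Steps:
K(G, U) = G*U/5 (K(G, U) = (G*U)*(⅕) = G*U/5)
D(N) = 2*N*(-39 + N) (D(N) = (2*N)*(-39 + N) = 2*N*(-39 + N))
D(-38) - (K(-4, 0)*M - 1*1952) = 2*(-38)*(-39 - 38) - (((⅕)*(-4)*0)*271 - 1*1952) = 2*(-38)*(-77) - (0*271 - 1952) = 5852 - (0 - 1952) = 5852 - 1*(-1952) = 5852 + 1952 = 7804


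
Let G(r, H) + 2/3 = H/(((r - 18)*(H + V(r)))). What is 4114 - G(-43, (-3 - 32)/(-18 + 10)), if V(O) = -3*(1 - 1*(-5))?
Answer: 82075151/19947 ≈ 4114.7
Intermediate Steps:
V(O) = -18 (V(O) = -3*(1 + 5) = -3*6 = -18)
G(r, H) = -⅔ + H/((-18 + H)*(-18 + r)) (G(r, H) = -⅔ + H/(((r - 18)*(H - 18))) = -⅔ + H/(((-18 + r)*(-18 + H))) = -⅔ + H/(((-18 + H)*(-18 + r))) = -⅔ + H*(1/((-18 + H)*(-18 + r))) = -⅔ + H/((-18 + H)*(-18 + r)))
4114 - G(-43, (-3 - 32)/(-18 + 10)) = 4114 - (-648 + 36*(-43) + 39*((-3 - 32)/(-18 + 10)) - 2*(-3 - 32)/(-18 + 10)*(-43))/(3*(324 - 18*(-3 - 32)/(-18 + 10) - 18*(-43) + ((-3 - 32)/(-18 + 10))*(-43))) = 4114 - (-648 - 1548 + 39*(-35/(-8)) - 2*(-35/(-8))*(-43))/(3*(324 - (-630)/(-8) + 774 - 35/(-8)*(-43))) = 4114 - (-648 - 1548 + 39*(-35*(-⅛)) - 2*(-35*(-⅛))*(-43))/(3*(324 - (-630)*(-1)/8 + 774 - 35*(-⅛)*(-43))) = 4114 - (-648 - 1548 + 39*(35/8) - 2*35/8*(-43))/(3*(324 - 18*35/8 + 774 + (35/8)*(-43))) = 4114 - (-648 - 1548 + 1365/8 + 1505/4)/(3*(324 - 315/4 + 774 - 1505/8)) = 4114 - (-13193)/(3*6649/8*8) = 4114 - 8*(-13193)/(3*6649*8) = 4114 - 1*(-13193/19947) = 4114 + 13193/19947 = 82075151/19947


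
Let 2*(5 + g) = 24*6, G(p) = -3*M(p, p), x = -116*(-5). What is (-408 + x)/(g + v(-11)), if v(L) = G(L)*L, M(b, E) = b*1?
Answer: -43/74 ≈ -0.58108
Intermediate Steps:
M(b, E) = b
x = 580
G(p) = -3*p
g = 67 (g = -5 + (24*6)/2 = -5 + (1/2)*144 = -5 + 72 = 67)
v(L) = -3*L**2 (v(L) = (-3*L)*L = -3*L**2)
(-408 + x)/(g + v(-11)) = (-408 + 580)/(67 - 3*(-11)**2) = 172/(67 - 3*121) = 172/(67 - 363) = 172/(-296) = 172*(-1/296) = -43/74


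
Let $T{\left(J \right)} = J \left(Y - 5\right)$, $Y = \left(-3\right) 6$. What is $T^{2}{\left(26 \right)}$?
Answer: $357604$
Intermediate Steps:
$Y = -18$
$T{\left(J \right)} = - 23 J$ ($T{\left(J \right)} = J \left(-18 - 5\right) = J \left(-23\right) = - 23 J$)
$T^{2}{\left(26 \right)} = \left(\left(-23\right) 26\right)^{2} = \left(-598\right)^{2} = 357604$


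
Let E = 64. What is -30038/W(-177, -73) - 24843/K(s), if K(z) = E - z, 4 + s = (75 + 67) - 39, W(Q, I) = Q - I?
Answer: 259643/260 ≈ 998.63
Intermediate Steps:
s = 99 (s = -4 + ((75 + 67) - 39) = -4 + (142 - 39) = -4 + 103 = 99)
K(z) = 64 - z
-30038/W(-177, -73) - 24843/K(s) = -30038/(-177 - 1*(-73)) - 24843/(64 - 1*99) = -30038/(-177 + 73) - 24843/(64 - 99) = -30038/(-104) - 24843/(-35) = -30038*(-1/104) - 24843*(-1/35) = 15019/52 + 3549/5 = 259643/260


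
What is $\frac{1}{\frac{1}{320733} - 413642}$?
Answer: $- \frac{320733}{132668639585} \approx -2.4175 \cdot 10^{-6}$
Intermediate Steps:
$\frac{1}{\frac{1}{320733} - 413642} = \frac{1}{- \frac{132668639585}{320733}} = - \frac{320733}{132668639585}$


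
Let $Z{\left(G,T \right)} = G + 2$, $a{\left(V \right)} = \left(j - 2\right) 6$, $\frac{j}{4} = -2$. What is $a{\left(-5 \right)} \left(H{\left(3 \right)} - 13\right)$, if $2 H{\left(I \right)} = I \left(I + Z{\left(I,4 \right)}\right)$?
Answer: $60$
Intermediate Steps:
$j = -8$ ($j = 4 \left(-2\right) = -8$)
$a{\left(V \right)} = -60$ ($a{\left(V \right)} = \left(-8 - 2\right) 6 = \left(-10\right) 6 = -60$)
$Z{\left(G,T \right)} = 2 + G$
$H{\left(I \right)} = \frac{I \left(2 + 2 I\right)}{2}$ ($H{\left(I \right)} = \frac{I \left(I + \left(2 + I\right)\right)}{2} = \frac{I \left(2 + 2 I\right)}{2}$)
$a{\left(-5 \right)} \left(H{\left(3 \right)} - 13\right) = - 60 \left(3 \left(1 + 3\right) - 13\right) = - 60 \left(3 \cdot 4 - 13\right) = - 60 \left(12 - 13\right) = \left(-60\right) \left(-1\right) = 60$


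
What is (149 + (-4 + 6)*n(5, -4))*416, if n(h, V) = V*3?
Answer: 52000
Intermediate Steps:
n(h, V) = 3*V
(149 + (-4 + 6)*n(5, -4))*416 = (149 + (-4 + 6)*(3*(-4)))*416 = (149 + 2*(-12))*416 = (149 - 24)*416 = 125*416 = 52000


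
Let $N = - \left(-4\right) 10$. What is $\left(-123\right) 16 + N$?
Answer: $-1928$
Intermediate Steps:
$N = 40$ ($N = \left(-1\right) \left(-40\right) = 40$)
$\left(-123\right) 16 + N = \left(-123\right) 16 + 40 = -1968 + 40 = -1928$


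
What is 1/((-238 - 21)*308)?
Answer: -1/79772 ≈ -1.2536e-5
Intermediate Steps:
1/((-238 - 21)*308) = 1/(-259*308) = 1/(-79772) = -1/79772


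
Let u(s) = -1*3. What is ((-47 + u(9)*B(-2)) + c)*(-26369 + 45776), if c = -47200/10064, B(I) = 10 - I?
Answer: -1070431899/629 ≈ -1.7018e+6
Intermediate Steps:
u(s) = -3
c = -2950/629 (c = -47200*1/10064 = -2950/629 ≈ -4.6900)
((-47 + u(9)*B(-2)) + c)*(-26369 + 45776) = ((-47 - 3*(10 - 1*(-2))) - 2950/629)*(-26369 + 45776) = ((-47 - 3*(10 + 2)) - 2950/629)*19407 = ((-47 - 3*12) - 2950/629)*19407 = ((-47 - 36) - 2950/629)*19407 = (-83 - 2950/629)*19407 = -55157/629*19407 = -1070431899/629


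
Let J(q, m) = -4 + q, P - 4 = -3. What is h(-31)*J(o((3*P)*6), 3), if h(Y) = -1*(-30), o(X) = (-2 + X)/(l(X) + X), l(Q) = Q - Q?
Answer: -280/3 ≈ -93.333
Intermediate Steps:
P = 1 (P = 4 - 3 = 1)
l(Q) = 0
o(X) = (-2 + X)/X (o(X) = (-2 + X)/(0 + X) = (-2 + X)/X)
h(Y) = 30
h(-31)*J(o((3*P)*6), 3) = 30*(-4 + (-2 + (3*1)*6)/(((3*1)*6))) = 30*(-4 + (-2 + 3*6)/((3*6))) = 30*(-4 + (-2 + 18)/18) = 30*(-4 + (1/18)*16) = 30*(-4 + 8/9) = 30*(-28/9) = -280/3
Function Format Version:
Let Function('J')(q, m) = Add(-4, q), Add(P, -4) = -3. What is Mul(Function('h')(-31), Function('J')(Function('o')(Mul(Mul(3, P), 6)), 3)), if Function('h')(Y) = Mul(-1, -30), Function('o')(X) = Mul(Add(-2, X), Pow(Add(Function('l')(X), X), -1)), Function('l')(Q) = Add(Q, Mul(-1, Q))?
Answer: Rational(-280, 3) ≈ -93.333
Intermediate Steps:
P = 1 (P = Add(4, -3) = 1)
Function('l')(Q) = 0
Function('o')(X) = Mul(Pow(X, -1), Add(-2, X)) (Function('o')(X) = Mul(Add(-2, X), Pow(Add(0, X), -1)) = Mul(Add(-2, X), Pow(X, -1)) = Mul(Pow(X, -1), Add(-2, X)))
Function('h')(Y) = 30
Mul(Function('h')(-31), Function('J')(Function('o')(Mul(Mul(3, P), 6)), 3)) = Mul(30, Add(-4, Mul(Pow(Mul(Mul(3, 1), 6), -1), Add(-2, Mul(Mul(3, 1), 6))))) = Mul(30, Add(-4, Mul(Pow(Mul(3, 6), -1), Add(-2, Mul(3, 6))))) = Mul(30, Add(-4, Mul(Pow(18, -1), Add(-2, 18)))) = Mul(30, Add(-4, Mul(Rational(1, 18), 16))) = Mul(30, Add(-4, Rational(8, 9))) = Mul(30, Rational(-28, 9)) = Rational(-280, 3)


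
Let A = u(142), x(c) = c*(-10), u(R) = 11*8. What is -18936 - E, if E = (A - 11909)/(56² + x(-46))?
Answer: -68082035/3596 ≈ -18933.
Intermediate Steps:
u(R) = 88
x(c) = -10*c
A = 88
E = -11821/3596 (E = (88 - 11909)/(56² - 10*(-46)) = -11821/(3136 + 460) = -11821/3596 ≈ -3.2873)
-18936 - E = -18936 - 1*(-11821/3596) = -18936 + 11821/3596 = -68082035/3596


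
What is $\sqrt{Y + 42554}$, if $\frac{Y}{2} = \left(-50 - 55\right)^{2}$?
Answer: $2 \sqrt{16151} \approx 254.17$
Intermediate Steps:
$Y = 22050$ ($Y = 2 \left(-50 - 55\right)^{2} = 2 \left(-105\right)^{2} = 2 \cdot 11025 = 22050$)
$\sqrt{Y + 42554} = \sqrt{22050 + 42554} = \sqrt{64604} = 2 \sqrt{16151}$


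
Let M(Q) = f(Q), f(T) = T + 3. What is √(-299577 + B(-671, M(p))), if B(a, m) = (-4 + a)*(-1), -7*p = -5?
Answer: I*√298902 ≈ 546.72*I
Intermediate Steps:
p = 5/7 (p = -⅐*(-5) = 5/7 ≈ 0.71429)
f(T) = 3 + T
M(Q) = 3 + Q
B(a, m) = 4 - a
√(-299577 + B(-671, M(p))) = √(-299577 + (4 - 1*(-671))) = √(-299577 + (4 + 671)) = √(-299577 + 675) = √(-298902) = I*√298902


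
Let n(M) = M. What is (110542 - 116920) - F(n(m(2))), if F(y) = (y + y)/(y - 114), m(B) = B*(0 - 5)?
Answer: -197723/31 ≈ -6378.2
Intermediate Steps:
m(B) = -5*B (m(B) = B*(-5) = -5*B)
F(y) = 2*y/(-114 + y) (F(y) = (2*y)/(-114 + y) = 2*y/(-114 + y))
(110542 - 116920) - F(n(m(2))) = (110542 - 116920) - 2*(-5*2)/(-114 - 5*2) = -6378 - 2*(-10)/(-114 - 10) = -6378 - 2*(-10)/(-124) = -6378 - 2*(-10)*(-1)/124 = -6378 - 1*5/31 = -6378 - 5/31 = -197723/31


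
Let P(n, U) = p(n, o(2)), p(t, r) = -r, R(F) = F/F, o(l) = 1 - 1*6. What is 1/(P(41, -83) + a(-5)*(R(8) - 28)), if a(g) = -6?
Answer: 1/167 ≈ 0.0059880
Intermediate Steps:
o(l) = -5 (o(l) = 1 - 6 = -5)
R(F) = 1
P(n, U) = 5 (P(n, U) = -1*(-5) = 5)
1/(P(41, -83) + a(-5)*(R(8) - 28)) = 1/(5 - 6*(1 - 28)) = 1/(5 - 6*(-27)) = 1/(5 + 162) = 1/167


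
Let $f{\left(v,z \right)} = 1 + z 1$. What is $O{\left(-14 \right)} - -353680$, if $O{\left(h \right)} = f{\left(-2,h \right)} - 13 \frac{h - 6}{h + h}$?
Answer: $\frac{2475604}{7} \approx 3.5366 \cdot 10^{5}$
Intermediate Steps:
$f{\left(v,z \right)} = 1 + z$
$O{\left(h \right)} = 1 + h - \frac{13 \left(-6 + h\right)}{2 h}$ ($O{\left(h \right)} = \left(1 + h\right) - 13 \frac{h - 6}{h + h} = \left(1 + h\right) - 13 \frac{-6 + h}{2 h} = \left(1 + h\right) - \frac{13 \left(-6 + h\right)}{2 h} = 1 + h - \frac{13 \left(-6 + h\right)}{2 h}$)
$O{\left(-14 \right)} - -353680 = \left(- \frac{11}{2} - 14 + \frac{39}{-14}\right) - -353680 = \left(- \frac{11}{2} - 14 + 39 \left(- \frac{1}{14}\right)\right) + 353680 = \left(- \frac{11}{2} - 14 - \frac{39}{14}\right) + 353680 = - \frac{156}{7} + 353680 = \frac{2475604}{7}$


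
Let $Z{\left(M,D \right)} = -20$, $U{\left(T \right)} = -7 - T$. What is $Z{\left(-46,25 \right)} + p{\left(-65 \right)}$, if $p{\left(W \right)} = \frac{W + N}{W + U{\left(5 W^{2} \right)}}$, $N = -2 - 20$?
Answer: $- \frac{423853}{21197} \approx -19.996$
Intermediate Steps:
$N = -22$ ($N = -2 - 20 = -22$)
$p{\left(W \right)} = \frac{-22 + W}{-7 + W - 5 W^{2}}$ ($p{\left(W \right)} = \frac{W - 22}{W - \left(7 + 5 W^{2}\right)} = \frac{-22 + W}{W - \left(7 + 5 W^{2}\right)} = \frac{-22 + W}{-7 + W - 5 W^{2}}$)
$Z{\left(-46,25 \right)} + p{\left(-65 \right)} = -20 + \frac{22 - -65}{7 - -65 + 5 \left(-65\right)^{2}} = -20 + \frac{22 + 65}{7 + 65 + 5 \cdot 4225} = -20 + \frac{1}{7 + 65 + 21125} \cdot 87 = -20 + \frac{1}{21197} \cdot 87 = -20 + \frac{87}{21197} = - \frac{423853}{21197}$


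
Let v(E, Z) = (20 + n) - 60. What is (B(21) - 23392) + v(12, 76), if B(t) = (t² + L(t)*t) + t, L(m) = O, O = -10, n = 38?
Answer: -23142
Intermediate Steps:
v(E, Z) = -2 (v(E, Z) = (20 + 38) - 60 = 58 - 60 = -2)
L(m) = -10
B(t) = t² - 9*t (B(t) = (t² - 10*t) + t = t² - 9*t)
(B(21) - 23392) + v(12, 76) = (21*(-9 + 21) - 23392) - 2 = (21*12 - 23392) - 2 = (252 - 23392) - 2 = -23140 - 2 = -23142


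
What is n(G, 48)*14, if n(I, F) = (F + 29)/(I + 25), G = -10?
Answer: 1078/15 ≈ 71.867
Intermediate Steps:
n(I, F) = (29 + F)/(25 + I)
n(G, 48)*14 = ((29 + 48)/(25 - 10))*14 = (77/15)*14 = 1078/15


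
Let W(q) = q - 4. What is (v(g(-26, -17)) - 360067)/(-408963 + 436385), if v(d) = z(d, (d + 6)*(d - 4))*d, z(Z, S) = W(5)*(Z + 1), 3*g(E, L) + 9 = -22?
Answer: -3239735/246798 ≈ -13.127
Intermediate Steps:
W(q) = -4 + q
g(E, L) = -31/3 (g(E, L) = -3 + (⅓)*(-22) = -3 - 22/3 = -31/3)
z(Z, S) = 1 + Z (z(Z, S) = (-4 + 5)*(Z + 1) = 1*(1 + Z) = 1 + Z)
v(d) = d*(1 + d) (v(d) = (1 + d)*d = d*(1 + d))
(v(g(-26, -17)) - 360067)/(-408963 + 436385) = (-31*(1 - 31/3)/3 - 360067)/(-408963 + 436385) = (-31/3*(-28/3) - 360067)/27422 = (868/9 - 360067)*(1/27422) = -3239735/9*1/27422 = -3239735/246798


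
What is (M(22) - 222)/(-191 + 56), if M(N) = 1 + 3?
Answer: 218/135 ≈ 1.6148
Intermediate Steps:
M(N) = 4
(M(22) - 222)/(-191 + 56) = (4 - 222)/(-191 + 56) = -218/(-135) = -218*(-1/135) = 218/135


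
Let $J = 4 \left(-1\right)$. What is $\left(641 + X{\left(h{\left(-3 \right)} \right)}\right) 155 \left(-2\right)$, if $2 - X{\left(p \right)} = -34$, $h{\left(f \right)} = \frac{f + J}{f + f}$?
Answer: $-209870$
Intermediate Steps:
$J = -4$
$h{\left(f \right)} = \frac{-4 + f}{2 f}$ ($h{\left(f \right)} = \frac{f - 4}{f + f} = \frac{-4 + f}{2 f}$)
$X{\left(p \right)} = 36$ ($X{\left(p \right)} = 2 - -34 = 2 + 34 = 36$)
$\left(641 + X{\left(h{\left(-3 \right)} \right)}\right) 155 \left(-2\right) = \left(641 + 36\right) 155 \left(-2\right) = 677 \left(-310\right) = -209870$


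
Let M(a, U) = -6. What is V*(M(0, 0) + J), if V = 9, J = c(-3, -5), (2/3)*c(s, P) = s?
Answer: -189/2 ≈ -94.500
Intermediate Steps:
c(s, P) = 3*s/2
J = -9/2 (J = (3/2)*(-3) = -9/2 ≈ -4.5000)
V*(M(0, 0) + J) = 9*(-6 - 9/2) = 9*(-21/2) = -189/2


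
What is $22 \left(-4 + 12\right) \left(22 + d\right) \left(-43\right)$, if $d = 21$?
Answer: $-325424$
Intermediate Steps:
$22 \left(-4 + 12\right) \left(22 + d\right) \left(-43\right) = 22 \left(-4 + 12\right) \left(22 + 21\right) \left(-43\right) = 22 \cdot 8 \cdot 43 \left(-43\right) = 22 \cdot 344 \left(-43\right) = 7568 \left(-43\right) = -325424$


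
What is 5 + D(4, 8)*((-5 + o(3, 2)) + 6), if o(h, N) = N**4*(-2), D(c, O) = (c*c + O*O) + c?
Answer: -2599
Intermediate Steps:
D(c, O) = c + O**2 + c**2 (D(c, O) = (c**2 + O**2) + c = (O**2 + c**2) + c = c + O**2 + c**2)
o(h, N) = -2*N**4
5 + D(4, 8)*((-5 + o(3, 2)) + 6) = 5 + (4 + 8**2 + 4**2)*((-5 - 2*2**4) + 6) = 5 + (4 + 64 + 16)*((-5 - 2*16) + 6) = 5 + 84*((-5 - 32) + 6) = 5 + 84*(-37 + 6) = 5 + 84*(-31) = 5 - 2604 = -2599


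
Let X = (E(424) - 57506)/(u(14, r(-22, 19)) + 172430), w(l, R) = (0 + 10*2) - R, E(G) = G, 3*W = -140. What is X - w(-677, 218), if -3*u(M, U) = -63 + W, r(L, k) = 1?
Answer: 306821664/1552199 ≈ 197.67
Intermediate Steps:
W = -140/3 (W = (⅓)*(-140) = -140/3 ≈ -46.667)
u(M, U) = 329/9 (u(M, U) = -(-63 - 140/3)/3 = -⅓*(-329/3) = 329/9)
w(l, R) = 20 - R (w(l, R) = (0 + 20) - R = 20 - R)
X = -513738/1552199 (X = (424 - 57506)/(329/9 + 172430) = -57082/1552199/9 = -57082*9/1552199 = -513738/1552199 ≈ -0.33097)
X - w(-677, 218) = -513738/1552199 - (20 - 1*218) = -513738/1552199 - (20 - 218) = -513738/1552199 - 1*(-198) = -513738/1552199 + 198 = 306821664/1552199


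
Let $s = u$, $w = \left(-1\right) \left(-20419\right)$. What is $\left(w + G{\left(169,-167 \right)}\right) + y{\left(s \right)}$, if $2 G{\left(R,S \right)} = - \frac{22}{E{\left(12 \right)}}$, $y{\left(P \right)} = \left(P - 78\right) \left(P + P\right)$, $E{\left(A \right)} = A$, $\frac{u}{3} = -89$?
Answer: $\frac{2455777}{12} \approx 2.0465 \cdot 10^{5}$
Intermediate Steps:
$u = -267$ ($u = 3 \left(-89\right) = -267$)
$w = 20419$
$s = -267$
$y{\left(P \right)} = 2 P \left(-78 + P\right)$ ($y{\left(P \right)} = \left(-78 + P\right) 2 P = 2 P \left(-78 + P\right)$)
$G{\left(R,S \right)} = - \frac{11}{12}$ ($G{\left(R,S \right)} = \frac{\left(-22\right) \frac{1}{12}}{2} = \frac{1}{2} \left(- \frac{11}{6}\right) = - \frac{11}{12}$)
$\left(w + G{\left(169,-167 \right)}\right) + y{\left(s \right)} = \left(20419 - \frac{11}{12}\right) + 2 \left(-267\right) \left(-78 - 267\right) = \frac{245017}{12} + 2 \left(-267\right) \left(-345\right) = \frac{245017}{12} + 184230 = \frac{2455777}{12}$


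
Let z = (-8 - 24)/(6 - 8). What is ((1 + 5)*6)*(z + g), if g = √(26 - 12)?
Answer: 576 + 36*√14 ≈ 710.70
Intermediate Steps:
z = 16 (z = -32/(-2) = -32*(-½) = 16)
g = √14 ≈ 3.7417
((1 + 5)*6)*(z + g) = ((1 + 5)*6)*(16 + √14) = (6*6)*(16 + √14) = 36*(16 + √14) = 576 + 36*√14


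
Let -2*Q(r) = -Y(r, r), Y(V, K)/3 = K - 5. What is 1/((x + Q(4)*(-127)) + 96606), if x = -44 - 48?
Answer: 2/193409 ≈ 1.0341e-5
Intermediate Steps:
x = -92
Y(V, K) = -15 + 3*K (Y(V, K) = 3*(K - 5) = 3*(-5 + K) = -15 + 3*K)
Q(r) = -15/2 + 3*r/2 (Q(r) = -(-1)*(-15 + 3*r)/2 = -(15 - 3*r)/2 = -15/2 + 3*r/2)
1/((x + Q(4)*(-127)) + 96606) = 1/((-92 + (-15/2 + (3/2)*4)*(-127)) + 96606) = 1/((-92 + (-15/2 + 6)*(-127)) + 96606) = 1/((-92 - 3/2*(-127)) + 96606) = 1/((-92 + 381/2) + 96606) = 1/(197/2 + 96606) = 1/(193409/2) = 2/193409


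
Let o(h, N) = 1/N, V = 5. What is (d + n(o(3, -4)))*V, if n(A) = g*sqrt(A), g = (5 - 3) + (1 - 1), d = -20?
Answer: -100 + 5*I ≈ -100.0 + 5.0*I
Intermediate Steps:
g = 2 (g = 2 + 0 = 2)
n(A) = 2*sqrt(A)
(d + n(o(3, -4)))*V = (-20 + 2*sqrt(1/(-4)))*5 = (-20 + 2*sqrt(-1/4))*5 = (-20 + 2*(I/2))*5 = (-20 + I)*5 = -100 + 5*I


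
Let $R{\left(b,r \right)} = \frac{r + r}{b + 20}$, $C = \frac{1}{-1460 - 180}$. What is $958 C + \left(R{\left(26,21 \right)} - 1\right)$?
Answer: $- \frac{12657}{18860} \approx -0.6711$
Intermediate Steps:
$C = - \frac{1}{1640}$ ($C = \frac{1}{-1640} = - \frac{1}{1640} \approx -0.00060976$)
$R{\left(b,r \right)} = \frac{2 r}{20 + b}$
$958 C + \left(R{\left(26,21 \right)} - 1\right) = 958 \left(- \frac{1}{1640}\right) + \left(2 \cdot 21 \frac{1}{20 + 26} - 1\right) = - \frac{479}{820} - \left(1 - \frac{42}{46}\right) = - \frac{479}{820} - \left(1 - \frac{21}{23}\right) = - \frac{479}{820} + \left(\frac{21}{23} - 1\right) = - \frac{479}{820} - \frac{2}{23} = - \frac{12657}{18860}$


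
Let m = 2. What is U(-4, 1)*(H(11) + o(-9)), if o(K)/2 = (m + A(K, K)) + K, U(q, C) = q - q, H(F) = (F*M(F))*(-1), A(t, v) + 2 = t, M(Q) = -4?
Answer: 0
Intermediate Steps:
A(t, v) = -2 + t
H(F) = 4*F (H(F) = (F*(-4))*(-1) = -4*F*(-1) = 4*F)
U(q, C) = 0
o(K) = 4*K (o(K) = 2*((2 + (-2 + K)) + K) = 2*(K + K) = 2*(2*K) = 4*K)
U(-4, 1)*(H(11) + o(-9)) = 0*(4*11 + 4*(-9)) = 0*(44 - 36) = 0*8 = 0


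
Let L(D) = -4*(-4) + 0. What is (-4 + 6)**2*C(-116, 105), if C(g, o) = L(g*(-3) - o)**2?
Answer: 1024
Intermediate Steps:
L(D) = 16 (L(D) = 16 + 0 = 16)
C(g, o) = 256 (C(g, o) = 16**2 = 256)
(-4 + 6)**2*C(-116, 105) = (-4 + 6)**2*256 = 2**2*256 = 4*256 = 1024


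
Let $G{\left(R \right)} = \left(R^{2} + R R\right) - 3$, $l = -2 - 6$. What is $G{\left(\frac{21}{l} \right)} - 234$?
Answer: $- \frac{7143}{32} \approx -223.22$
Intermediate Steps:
$l = -8$
$G{\left(R \right)} = -3 + 2 R^{2}$ ($G{\left(R \right)} = \left(R^{2} + R^{2}\right) - 3 = 2 R^{2} - 3 = -3 + 2 R^{2}$)
$G{\left(\frac{21}{l} \right)} - 234 = \left(-3 + 2 \left(\frac{21}{-8}\right)^{2}\right) - 234 = \left(-3 + 2 \left(21 \left(- \frac{1}{8}\right)\right)^{2}\right) - 234 = \left(-3 + 2 \left(- \frac{21}{8}\right)^{2}\right) - 234 = \left(-3 + 2 \cdot \frac{441}{64}\right) - 234 = \left(-3 + \frac{441}{32}\right) - 234 = \frac{345}{32} - 234 = - \frac{7143}{32}$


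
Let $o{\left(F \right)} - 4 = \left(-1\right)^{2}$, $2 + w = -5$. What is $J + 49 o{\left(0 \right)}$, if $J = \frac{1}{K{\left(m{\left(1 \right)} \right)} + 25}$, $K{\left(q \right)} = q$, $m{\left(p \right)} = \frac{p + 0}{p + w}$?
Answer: $\frac{36511}{149} \approx 245.04$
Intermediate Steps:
$w = -7$ ($w = -2 - 5 = -7$)
$m{\left(p \right)} = \frac{p}{-7 + p}$ ($m{\left(p \right)} = \frac{p + 0}{p - 7} = \frac{p}{-7 + p}$)
$o{\left(F \right)} = 5$ ($o{\left(F \right)} = 4 + \left(-1\right)^{2} = 4 + 1 = 5$)
$J = \frac{6}{149}$ ($J = \frac{1}{1 \frac{1}{-7 + 1} + 25} = \frac{1}{1 \frac{1}{-6} + 25} = \frac{1}{1 \left(- \frac{1}{6}\right) + 25} = \frac{1}{- \frac{1}{6} + 25} = \frac{1}{\frac{149}{6}} = \frac{6}{149} \approx 0.040268$)
$J + 49 o{\left(0 \right)} = \frac{6}{149} + 49 \cdot 5 = \frac{6}{149} + 245 = \frac{36511}{149}$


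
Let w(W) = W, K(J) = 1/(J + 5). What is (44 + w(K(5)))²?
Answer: 194481/100 ≈ 1944.8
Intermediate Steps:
K(J) = 1/(5 + J)
(44 + w(K(5)))² = (44 + 1/(5 + 5))² = (44 + 1/10)² = (44 + ⅒)² = (441/10)² = 194481/100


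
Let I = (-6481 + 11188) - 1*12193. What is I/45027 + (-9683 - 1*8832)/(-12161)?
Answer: 742637659/547573347 ≈ 1.3562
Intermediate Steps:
I = -7486 (I = 4707 - 12193 = -7486)
I/45027 + (-9683 - 1*8832)/(-12161) = -7486/45027 + (-9683 - 1*8832)/(-12161) = -7486*1/45027 + (-9683 - 8832)*(-1/12161) = -7486/45027 - 18515*(-1/12161) = -7486/45027 + 18515/12161 = 742637659/547573347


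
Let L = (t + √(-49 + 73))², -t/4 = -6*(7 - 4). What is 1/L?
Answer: 217/1109400 - √6/92450 ≈ 0.00016911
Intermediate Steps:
t = 72 (t = -(-24)*(7 - 4) = -(-24)*3 = -4*(-18) = 72)
L = (72 + 2*√6)² (L = (72 + √(-49 + 73))² = (72 + √24)² = (72 + 2*√6)² ≈ 5913.5)
1/L = 1/(5208 + 288*√6)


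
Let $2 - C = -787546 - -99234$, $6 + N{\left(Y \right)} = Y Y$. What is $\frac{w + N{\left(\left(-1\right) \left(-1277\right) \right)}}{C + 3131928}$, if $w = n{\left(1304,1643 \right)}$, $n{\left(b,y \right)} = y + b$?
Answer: $\frac{816835}{1910121} \approx 0.42764$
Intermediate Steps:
$N{\left(Y \right)} = -6 + Y^{2}$ ($N{\left(Y \right)} = -6 + Y Y = -6 + Y^{2}$)
$n{\left(b,y \right)} = b + y$
$w = 2947$ ($w = 1304 + 1643 = 2947$)
$C = 688314$ ($C = 2 - \left(-787546 - -99234\right) = 2 - \left(-787546 + 99234\right) = 2 - -688312 = 2 + 688312 = 688314$)
$\frac{w + N{\left(\left(-1\right) \left(-1277\right) \right)}}{C + 3131928} = \frac{2947 - \left(6 - \left(\left(-1\right) \left(-1277\right)\right)^{2}\right)}{688314 + 3131928} = \frac{2947 - \left(6 - 1277^{2}\right)}{3820242} = \left(2947 + \left(-6 + 1630729\right)\right) \frac{1}{3820242} = \left(2947 + 1630723\right) \frac{1}{3820242} = 1633670 \cdot \frac{1}{3820242} = \frac{816835}{1910121}$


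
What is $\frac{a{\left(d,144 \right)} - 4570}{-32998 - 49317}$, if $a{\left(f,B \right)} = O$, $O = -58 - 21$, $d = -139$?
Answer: $\frac{4649}{82315} \approx 0.056478$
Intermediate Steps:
$O = -79$
$a{\left(f,B \right)} = -79$
$\frac{a{\left(d,144 \right)} - 4570}{-32998 - 49317} = \frac{-79 - 4570}{-32998 - 49317} = - \frac{4649}{-82315} = \left(-4649\right) \left(- \frac{1}{82315}\right) = \frac{4649}{82315}$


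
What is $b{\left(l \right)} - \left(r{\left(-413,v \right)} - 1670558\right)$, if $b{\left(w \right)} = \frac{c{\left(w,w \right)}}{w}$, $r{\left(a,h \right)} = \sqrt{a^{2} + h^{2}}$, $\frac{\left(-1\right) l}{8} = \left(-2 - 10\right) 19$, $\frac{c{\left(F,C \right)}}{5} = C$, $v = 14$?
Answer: $1670563 - 7 \sqrt{3485} \approx 1.6702 \cdot 10^{6}$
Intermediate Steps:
$c{\left(F,C \right)} = 5 C$
$l = 1824$ ($l = - 8 \left(-2 - 10\right) 19 = - 8 \left(\left(-12\right) 19\right) = \left(-8\right) \left(-228\right) = 1824$)
$b{\left(w \right)} = 5$ ($b{\left(w \right)} = \frac{5 w}{w} = 5$)
$b{\left(l \right)} - \left(r{\left(-413,v \right)} - 1670558\right) = 5 - \left(\sqrt{\left(-413\right)^{2} + 14^{2}} - 1670558\right) = 5 - \left(\sqrt{170569 + 196} - 1670558\right) = 5 - \left(\sqrt{170765} - 1670558\right) = 5 - \left(7 \sqrt{3485} - 1670558\right) = 5 - \left(-1670558 + 7 \sqrt{3485}\right) = 5 + \left(1670558 - 7 \sqrt{3485}\right) = 1670563 - 7 \sqrt{3485}$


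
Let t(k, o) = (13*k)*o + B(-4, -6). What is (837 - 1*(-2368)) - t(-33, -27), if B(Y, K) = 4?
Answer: -8382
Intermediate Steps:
t(k, o) = 4 + 13*k*o (t(k, o) = (13*k)*o + 4 = 13*k*o + 4 = 4 + 13*k*o)
(837 - 1*(-2368)) - t(-33, -27) = (837 - 1*(-2368)) - (4 + 13*(-33)*(-27)) = (837 + 2368) - (4 + 11583) = 3205 - 1*11587 = 3205 - 11587 = -8382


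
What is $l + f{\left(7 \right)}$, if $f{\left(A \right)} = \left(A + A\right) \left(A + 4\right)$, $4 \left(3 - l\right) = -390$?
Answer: $\frac{509}{2} \approx 254.5$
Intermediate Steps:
$l = \frac{201}{2}$ ($l = 3 - - \frac{195}{2} = 3 + \frac{195}{2} = \frac{201}{2} \approx 100.5$)
$f{\left(A \right)} = 2 A \left(4 + A\right)$
$l + f{\left(7 \right)} = \frac{201}{2} + 2 \cdot 7 \left(4 + 7\right) = \frac{201}{2} + 2 \cdot 7 \cdot 11 = \frac{201}{2} + 154 = \frac{509}{2}$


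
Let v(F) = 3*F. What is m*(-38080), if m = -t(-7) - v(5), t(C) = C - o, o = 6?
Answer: 76160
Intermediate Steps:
t(C) = -6 + C (t(C) = C - 1*6 = C - 6 = -6 + C)
m = -2 (m = -(-6 - 7) - 3*5 = -1*(-13) - 1*15 = 13 - 15 = -2)
m*(-38080) = -2*(-38080) = 76160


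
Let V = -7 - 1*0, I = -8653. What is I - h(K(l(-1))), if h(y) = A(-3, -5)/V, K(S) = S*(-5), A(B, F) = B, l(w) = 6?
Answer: -60574/7 ≈ -8653.4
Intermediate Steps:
K(S) = -5*S
V = -7 (V = -7 + 0 = -7)
h(y) = 3/7 (h(y) = -3/(-7) = -3*(-⅐) = 3/7)
I - h(K(l(-1))) = -8653 - 1*3/7 = -8653 - 3/7 = -60574/7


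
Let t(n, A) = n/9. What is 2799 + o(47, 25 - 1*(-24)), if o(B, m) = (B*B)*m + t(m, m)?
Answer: 999409/9 ≈ 1.1105e+5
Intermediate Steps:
t(n, A) = n/9 (t(n, A) = n*(⅑) = n/9)
o(B, m) = m/9 + m*B² (o(B, m) = (B*B)*m + m/9 = B²*m + m/9 = m*B² + m/9 = m/9 + m*B²)
2799 + o(47, 25 - 1*(-24)) = 2799 + (25 - 1*(-24))*(⅑ + 47²) = 2799 + (25 + 24)*(⅑ + 2209) = 2799 + 49*(19882/9) = 2799 + 974218/9 = 999409/9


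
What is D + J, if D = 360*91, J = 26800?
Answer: 59560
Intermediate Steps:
D = 32760
D + J = 32760 + 26800 = 59560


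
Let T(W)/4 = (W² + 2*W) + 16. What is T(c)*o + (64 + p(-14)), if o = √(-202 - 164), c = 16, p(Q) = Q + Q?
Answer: 36 + 1216*I*√366 ≈ 36.0 + 23263.0*I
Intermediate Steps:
p(Q) = 2*Q
o = I*√366 (o = √(-366) = I*√366 ≈ 19.131*I)
T(W) = 64 + 4*W² + 8*W (T(W) = 4*((W² + 2*W) + 16) = 4*(16 + W² + 2*W) = 64 + 4*W² + 8*W)
T(c)*o + (64 + p(-14)) = (64 + 4*16² + 8*16)*(I*√366) + (64 + 2*(-14)) = (64 + 4*256 + 128)*(I*√366) + (64 - 28) = (64 + 1024 + 128)*(I*√366) + 36 = 1216*(I*√366) + 36 = 1216*I*√366 + 36 = 36 + 1216*I*√366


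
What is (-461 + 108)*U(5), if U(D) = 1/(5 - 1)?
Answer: -353/4 ≈ -88.250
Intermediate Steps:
U(D) = ¼ (U(D) = 1/4 = ¼)
(-461 + 108)*U(5) = (-461 + 108)*(¼) = -353*¼ = -353/4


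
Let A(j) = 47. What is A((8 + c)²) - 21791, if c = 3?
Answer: -21744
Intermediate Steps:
A((8 + c)²) - 21791 = 47 - 21791 = -21744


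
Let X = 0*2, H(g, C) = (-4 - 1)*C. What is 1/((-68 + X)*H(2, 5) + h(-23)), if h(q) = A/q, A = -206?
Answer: 23/39306 ≈ 0.00058515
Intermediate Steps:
H(g, C) = -5*C
X = 0
h(q) = -206/q
1/((-68 + X)*H(2, 5) + h(-23)) = 1/((-68 + 0)*(-5*5) - 206/(-23)) = 1/(-68*(-25) - 206*(-1/23)) = 1/(1700 + 206/23) = 1/(39306/23) = 23/39306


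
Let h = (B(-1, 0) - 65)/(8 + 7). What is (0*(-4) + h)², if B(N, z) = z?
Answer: 169/9 ≈ 18.778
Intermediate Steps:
h = -13/3 (h = (0 - 65)/(8 + 7) = -65/15 = -65*1/15 = -13/3 ≈ -4.3333)
(0*(-4) + h)² = (0*(-4) - 13/3)² = (0 - 13/3)² = (-13/3)² = 169/9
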